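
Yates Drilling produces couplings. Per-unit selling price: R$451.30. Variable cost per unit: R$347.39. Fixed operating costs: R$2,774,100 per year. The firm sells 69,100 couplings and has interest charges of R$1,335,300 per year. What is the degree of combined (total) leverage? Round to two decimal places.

At 69,100 units, contribution = 69,100 × R$103.91 = R$7,180,181.00.
Operating income = contribution − fixed costs = R$7,180,181.00 − R$2,774,100 = R$4,406,081.00. Interest = R$1,335,300.00.
DOL = R$7,180,181.00 ÷ R$4,406,081.00 = 1.6296; DFL = R$4,406,081.00 ÷ R$3,070,781.00 = 1.4348.
DCL = DOL × DFL = 1.6296 × 1.4348 = 2.3382.

2.34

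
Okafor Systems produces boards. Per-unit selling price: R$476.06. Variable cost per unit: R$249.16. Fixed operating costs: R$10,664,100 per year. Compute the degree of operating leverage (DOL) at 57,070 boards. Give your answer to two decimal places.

At 57,070 units, contribution = 57,070 × R$226.90 = R$12,949,183.00.
Operating income = contribution − fixed costs = R$12,949,183.00 − R$10,664,100 = R$2,285,083.00.
DOL = contribution ÷ EBIT = R$12,949,183.00 ÷ R$2,285,083.00 = 5.6668.

5.67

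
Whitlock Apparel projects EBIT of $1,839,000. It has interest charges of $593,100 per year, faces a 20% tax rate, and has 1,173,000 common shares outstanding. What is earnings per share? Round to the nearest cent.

$0.85

Interest = $593,100.00, so EBT = $1,839,000 − $593,100.00 = $1,245,900.00.
Net income = $1,245,900.00 × (1 − 0.20) = $996,720.00.
EPS = $996,720.00 ÷ 1,173,000 = $0.85.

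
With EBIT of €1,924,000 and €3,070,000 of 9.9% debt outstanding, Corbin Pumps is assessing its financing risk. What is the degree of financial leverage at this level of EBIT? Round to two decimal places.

Interest = €303,930.00.
DFL = EBIT ÷ (EBIT − I) = €1,924,000 ÷ (€1,924,000 − €303,930.00) = €1,924,000 ÷ €1,620,070.00 = 1.1876.

1.19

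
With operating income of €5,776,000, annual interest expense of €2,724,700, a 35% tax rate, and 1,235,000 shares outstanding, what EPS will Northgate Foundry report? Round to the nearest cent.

Interest = €2,724,700.00, so EBT = €5,776,000 − €2,724,700.00 = €3,051,300.00.
After tax at 35%: net income = €3,051,300.00 × 0.65 = €1,983,345.00.
EPS = €1,983,345.00 ÷ 1,235,000 = €1.61.

€1.61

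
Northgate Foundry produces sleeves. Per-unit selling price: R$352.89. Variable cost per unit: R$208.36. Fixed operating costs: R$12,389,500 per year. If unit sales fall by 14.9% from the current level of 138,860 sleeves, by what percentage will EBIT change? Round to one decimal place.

At 138,860 units, contribution = 138,860 × R$144.53 = R$20,069,435.80.
Operating income = contribution − fixed costs = R$20,069,435.80 − R$12,389,500 = R$7,679,935.80.
So DOL = total CM / EBIT = R$20,069,435.80 / R$7,679,935.80 = 2.6132.
Operating income changes by 2.6132 × -14.9% = -38.9%.

-38.9%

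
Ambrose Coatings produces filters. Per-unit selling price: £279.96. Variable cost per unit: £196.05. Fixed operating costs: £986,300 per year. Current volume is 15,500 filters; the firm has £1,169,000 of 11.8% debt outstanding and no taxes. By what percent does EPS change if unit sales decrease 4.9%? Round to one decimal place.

At 15,500 units, contribution = 15,500 × £83.91 = £1,300,605.00.
EBIT = £1,300,605.00 − £986,300 = £314,305.00.
After interest of £137,942.00, pre-tax earnings = £176,363.00.
DCL = total CM / (EBIT − I) = £1,300,605.00 / £176,363.00 = 7.3746.
EPS therefore changes by 7.3746 × (-4.9%) = -36.1%.

-36.1%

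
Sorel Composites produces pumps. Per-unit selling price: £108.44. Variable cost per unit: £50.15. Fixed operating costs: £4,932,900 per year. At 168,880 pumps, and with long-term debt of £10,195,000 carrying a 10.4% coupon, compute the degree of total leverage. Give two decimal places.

2.56

Total contribution margin = 168,880 × £58.29 = £9,844,015.20.
Subtracting fixed costs: EBIT = £9,844,015.20 − £4,932,900 = £4,911,115.20. Interest = £1,060,280.00.
DOL = £9,844,015.20 ÷ £4,911,115.20 = 2.0044; DFL = £4,911,115.20 ÷ £3,850,835.20 = 1.2753.
DCL = DOL × DFL = 2.0044 × 1.2753 = 2.5562.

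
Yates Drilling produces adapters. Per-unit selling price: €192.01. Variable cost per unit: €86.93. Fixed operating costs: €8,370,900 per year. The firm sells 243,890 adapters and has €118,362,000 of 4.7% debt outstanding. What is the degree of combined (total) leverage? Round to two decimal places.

Total contribution margin = 243,890 × €105.08 = €25,627,961.20.
EBIT = €25,627,961.20 − €8,370,900 = €17,257,061.20. Interest = €5,563,014.00, so EBIT − I = €11,694,047.20.
DCL = contribution ÷ (EBIT − I) = €25,627,961.20 ÷ €11,694,047.20 = 2.1915.

2.19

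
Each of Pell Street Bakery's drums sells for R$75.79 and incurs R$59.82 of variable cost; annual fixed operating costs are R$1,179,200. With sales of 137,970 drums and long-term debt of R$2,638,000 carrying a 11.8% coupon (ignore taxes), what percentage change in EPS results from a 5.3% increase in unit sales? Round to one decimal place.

At 137,970 units, contribution = 137,970 × R$15.97 = R$2,203,380.90.
Operating income = contribution − fixed costs = R$2,203,380.90 − R$1,179,200 = R$1,024,180.90.
After interest of R$311,284.00, pre-tax earnings = R$712,896.90.
DCL = total CM / (EBIT − I) = R$2,203,380.90 / R$712,896.90 = 3.0907.
%ΔEPS = DCL × %ΔSales = 3.0907 × +5.3% = +16.4%.

+16.4%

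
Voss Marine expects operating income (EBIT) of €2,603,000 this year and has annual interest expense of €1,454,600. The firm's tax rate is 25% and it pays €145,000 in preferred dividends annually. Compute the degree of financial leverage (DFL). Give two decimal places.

2.73

Annual interest charges come to €1,454,600.00.
Preferred dividends grossed up pre-tax: €145,000 / (1 − 0.25) = €193,333.33.
DFL = EBIT ÷ [EBIT − I − D_p/(1−t)] = €2,603,000 ÷ [€2,603,000 − €1,454,600.00 − €193,333.33] = €2,603,000 ÷ €955,066.67 = 2.7255.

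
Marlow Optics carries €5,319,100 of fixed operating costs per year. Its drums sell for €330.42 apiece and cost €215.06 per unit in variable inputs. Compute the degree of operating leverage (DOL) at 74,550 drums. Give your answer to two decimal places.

At 74,550 units, contribution = 74,550 × €115.36 = €8,600,088.00.
Operating income = contribution − fixed costs = €8,600,088.00 − €5,319,100 = €3,280,988.00.
Degree of operating leverage = €8,600,088.00 / €3,280,988.00 = 2.6212.

2.62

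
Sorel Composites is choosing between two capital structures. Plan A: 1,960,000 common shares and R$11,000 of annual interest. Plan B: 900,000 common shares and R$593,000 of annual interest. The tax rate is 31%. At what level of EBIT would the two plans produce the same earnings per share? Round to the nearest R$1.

R$1,087,151

Set EPS_A = EPS_B: (EBIT − R$11,000)(1 − 0.31) ÷ 1,960,000 = (EBIT − R$593,000)(1 − 0.31) ÷ 900,000.
The (1 − t) factor cancels: (EBIT − 11,000) × 900,000 = (EBIT − 593,000) × 1,960,000.
Solving, EBIT = (593,000·1,960,000 − 11,000·900,000) / (1,960,000 − 900,000) = 1,152,380,000,000 / 1,060,000 = 1,087,150.94.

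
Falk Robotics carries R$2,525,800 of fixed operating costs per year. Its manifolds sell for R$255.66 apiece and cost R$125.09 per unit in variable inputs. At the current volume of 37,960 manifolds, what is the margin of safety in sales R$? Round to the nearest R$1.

R$4,759,261

Contribution margin per unit = R$255.66 − R$125.09 = R$130.57. Break-even units = R$2,525,800 ÷ R$130.57 = 19,344.41; break-even revenue = 19,344.41 × R$255.66 = R$4,945,592.62.
Actual sales revenue = 37,960 × R$255.66 = R$9,704,853.60.
Margin of safety = R$9,704,853.60 − R$4,945,592.62 = R$4,759,261.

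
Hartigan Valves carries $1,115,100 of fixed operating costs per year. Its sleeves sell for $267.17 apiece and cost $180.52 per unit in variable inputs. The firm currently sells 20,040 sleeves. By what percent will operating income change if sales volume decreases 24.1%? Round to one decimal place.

Total contribution margin = 20,040 × $86.65 = $1,736,466.00.
Operating income = contribution − fixed costs = $1,736,466.00 − $1,115,100 = $621,366.00.
So DOL = total CM / EBIT = $1,736,466.00 / $621,366.00 = 2.7946.
%ΔEBIT = DOL × %ΔSales = 2.7946 × -24.1% = -67.3%.

-67.3%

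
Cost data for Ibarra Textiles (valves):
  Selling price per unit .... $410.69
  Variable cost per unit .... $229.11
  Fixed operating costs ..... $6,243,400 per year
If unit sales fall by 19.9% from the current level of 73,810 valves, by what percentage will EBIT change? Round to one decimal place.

At 73,810 units, contribution = 73,810 × $181.58 = $13,402,419.80.
EBIT = $13,402,419.80 − $6,243,400 = $7,159,019.80.
Degree of operating leverage = $13,402,419.80 / $7,159,019.80 = 1.8721.
%ΔEBIT = DOL × %ΔSales = 1.8721 × -19.9% = -37.3%.

-37.3%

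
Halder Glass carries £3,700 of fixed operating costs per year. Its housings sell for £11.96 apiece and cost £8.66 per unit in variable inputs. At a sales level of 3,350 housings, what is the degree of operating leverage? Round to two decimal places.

At 3,350 units, contribution = 3,350 × £3.30 = £11,055.00.
Operating income = contribution − fixed costs = £11,055.00 − £3,700 = £7,355.00.
DOL = contribution ÷ EBIT = £11,055.00 ÷ £7,355.00 = 1.5031.

1.50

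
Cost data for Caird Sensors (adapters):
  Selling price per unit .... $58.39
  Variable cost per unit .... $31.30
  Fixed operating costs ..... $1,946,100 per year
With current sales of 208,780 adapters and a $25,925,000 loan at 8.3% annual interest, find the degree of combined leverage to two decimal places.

Total contribution margin = 208,780 × $27.09 = $5,655,850.20.
Subtracting fixed costs: EBIT = $5,655,850.20 − $1,946,100 = $3,709,750.20. Interest = $2,151,775.00.
DOL = $5,655,850.20 ÷ $3,709,750.20 = 1.5246; DFL = $3,709,750.20 ÷ $1,557,975.20 = 2.3811.
DCL = DOL × DFL = 1.5246 × 2.3811 = 3.6302.

3.63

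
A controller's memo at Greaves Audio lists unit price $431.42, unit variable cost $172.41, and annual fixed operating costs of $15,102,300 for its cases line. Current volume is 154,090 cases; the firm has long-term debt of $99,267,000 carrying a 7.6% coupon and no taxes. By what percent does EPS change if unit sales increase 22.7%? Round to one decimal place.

Contribution at this volume is 154,090 × $259.01 = $39,910,850.90.
EBIT = $39,910,850.90 − $15,102,300 = $24,808,550.90.
Interest = $7,544,292.00, so EBIT − I = $17,264,258.90.
DCL = total CM / (EBIT − I) = $39,910,850.90 / $17,264,258.90 = 2.3118.
%ΔEPS = DCL × %ΔSales = 2.3118 × +22.7% = +52.5%.

+52.5%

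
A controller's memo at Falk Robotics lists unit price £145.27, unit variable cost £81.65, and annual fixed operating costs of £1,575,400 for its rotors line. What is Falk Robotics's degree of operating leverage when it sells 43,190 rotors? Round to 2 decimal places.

At 43,190 units, contribution = 43,190 × £63.62 = £2,747,747.80.
Subtracting fixed costs: EBIT = £2,747,747.80 − £1,575,400 = £1,172,347.80.
DOL = contribution ÷ EBIT = £2,747,747.80 ÷ £1,172,347.80 = 2.3438.

2.34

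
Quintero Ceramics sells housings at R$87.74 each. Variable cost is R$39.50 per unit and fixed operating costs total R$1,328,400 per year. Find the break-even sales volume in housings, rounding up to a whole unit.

27,538 housings

Each unit contributes R$87.74 − R$39.50 = R$48.24.
Units to break even: R$1,328,400 ÷ R$48.24 = 27,537.31, rounded up to 27,538.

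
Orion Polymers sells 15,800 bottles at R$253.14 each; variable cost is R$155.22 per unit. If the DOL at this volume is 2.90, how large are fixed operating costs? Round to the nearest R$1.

Total contribution margin = 15,800 × R$97.92 = R$1,547,136.00.
Since DOL = CM ÷ EBIT, EBIT = R$1,547,136.00 ÷ 2.90 = R$533,495.17.
And FC = contribution − EBIT = R$1,547,136.00 − R$533,495.17 = R$1,013,641.

R$1,013,641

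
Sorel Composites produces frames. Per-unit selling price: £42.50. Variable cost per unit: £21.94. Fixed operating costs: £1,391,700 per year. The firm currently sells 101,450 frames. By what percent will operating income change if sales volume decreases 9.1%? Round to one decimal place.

-27.3%

Total contribution margin = 101,450 × £20.56 = £2,085,812.00.
Operating income = contribution − fixed costs = £2,085,812.00 − £1,391,700 = £694,112.00.
So DOL = total CM / EBIT = £2,085,812.00 / £694,112.00 = 3.0050.
So EBIT moves 3.0050 × (-9.1%) = -27.3%.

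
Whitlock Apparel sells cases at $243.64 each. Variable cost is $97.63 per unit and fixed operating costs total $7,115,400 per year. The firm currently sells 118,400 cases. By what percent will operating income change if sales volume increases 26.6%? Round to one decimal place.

Contribution at this volume is 118,400 × $146.01 = $17,287,584.00.
Subtracting fixed costs: EBIT = $17,287,584.00 − $7,115,400 = $10,172,184.00.
Degree of operating leverage = $17,287,584.00 / $10,172,184.00 = 1.6995.
Operating income changes by 1.6995 × +26.6% = +45.2%.

+45.2%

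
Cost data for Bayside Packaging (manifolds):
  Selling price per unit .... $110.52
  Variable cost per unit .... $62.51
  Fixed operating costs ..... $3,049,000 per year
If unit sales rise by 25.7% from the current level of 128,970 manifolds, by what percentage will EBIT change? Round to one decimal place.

+50.6%

Total contribution margin = 128,970 × $48.01 = $6,191,849.70.
Operating income = contribution − fixed costs = $6,191,849.70 − $3,049,000 = $3,142,849.70.
Degree of operating leverage = $6,191,849.70 / $3,142,849.70 = 1.9701.
Operating income changes by 1.9701 × +25.7% = +50.6%.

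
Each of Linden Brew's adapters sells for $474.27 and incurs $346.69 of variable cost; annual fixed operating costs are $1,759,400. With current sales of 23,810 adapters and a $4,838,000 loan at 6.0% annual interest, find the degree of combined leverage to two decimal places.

At 23,810 units, contribution = 23,810 × $127.58 = $3,037,679.80.
Subtracting fixed costs: EBIT = $3,037,679.80 − $1,759,400 = $1,278,279.80. Interest = $290,280.00.
DOL = $3,037,679.80 ÷ $1,278,279.80 = 2.3764; DFL = $1,278,279.80 ÷ $987,999.80 = 1.2938.
DCL = DOL × DFL = 2.3764 × 1.2938 = 3.0746.

3.07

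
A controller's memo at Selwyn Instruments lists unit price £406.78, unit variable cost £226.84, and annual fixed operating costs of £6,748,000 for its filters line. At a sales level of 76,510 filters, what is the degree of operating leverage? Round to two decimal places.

1.96

Total contribution margin = 76,510 × £179.94 = £13,767,209.40.
Subtracting fixed costs: EBIT = £13,767,209.40 − £6,748,000 = £7,019,209.40.
Degree of operating leverage = £13,767,209.40 / £7,019,209.40 = 1.9614.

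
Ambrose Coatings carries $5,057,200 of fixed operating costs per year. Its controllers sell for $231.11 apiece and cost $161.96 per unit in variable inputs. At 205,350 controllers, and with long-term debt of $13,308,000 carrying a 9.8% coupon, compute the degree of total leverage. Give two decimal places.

1.81

At 205,350 units, contribution = 205,350 × $69.15 = $14,199,952.50.
Subtracting fixed costs: EBIT = $14,199,952.50 − $5,057,200 = $9,142,752.50. Interest = $1,304,184.00.
DOL = $14,199,952.50 ÷ $9,142,752.50 = 1.5531; DFL = $9,142,752.50 ÷ $7,838,568.50 = 1.1664.
DCL = DOL × DFL = 1.5531 × 1.1664 = 1.8115.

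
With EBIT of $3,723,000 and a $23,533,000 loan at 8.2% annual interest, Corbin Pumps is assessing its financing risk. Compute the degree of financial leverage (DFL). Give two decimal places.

2.08

Annual interest charges come to $1,929,706.00.
Degree of financial leverage = EBIT / (EBIT − interest) = $3,723,000 / $1,793,294.00 = 2.0761.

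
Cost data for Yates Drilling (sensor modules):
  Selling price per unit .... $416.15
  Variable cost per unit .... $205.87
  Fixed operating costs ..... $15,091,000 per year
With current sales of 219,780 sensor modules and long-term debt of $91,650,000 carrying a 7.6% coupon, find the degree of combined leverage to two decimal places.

1.91

Total contribution margin = 219,780 × $210.28 = $46,215,338.40.
EBIT = $46,215,338.40 − $15,091,000 = $31,124,338.40. Interest = $6,965,400.00.
DOL = $46,215,338.40 ÷ $31,124,338.40 = 1.4849; DFL = $31,124,338.40 ÷ $24,158,938.40 = 1.2883.
Combined leverage = 1.4849 × 1.2883 = 1.9130.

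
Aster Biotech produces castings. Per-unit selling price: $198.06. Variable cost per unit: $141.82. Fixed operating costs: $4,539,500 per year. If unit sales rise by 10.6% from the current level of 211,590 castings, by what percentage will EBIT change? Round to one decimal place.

At 211,590 units, contribution = 211,590 × $56.24 = $11,899,821.60.
Operating income = contribution − fixed costs = $11,899,821.60 − $4,539,500 = $7,360,321.60.
DOL = contribution ÷ EBIT = $11,899,821.60 ÷ $7,360,321.60 = 1.6168.
Operating income changes by 1.6168 × +10.6% = +17.1%.

+17.1%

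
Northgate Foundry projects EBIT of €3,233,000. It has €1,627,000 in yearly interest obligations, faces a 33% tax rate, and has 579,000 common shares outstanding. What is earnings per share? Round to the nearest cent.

Pre-tax income = €3,233,000 − €1,627,000.00 = €1,606,000.00.
Net income = €1,606,000.00 × (1 − 0.33) = €1,076,020.00.
Per share: €1,076,020.00 / 579,000 shares = €1.86.

€1.86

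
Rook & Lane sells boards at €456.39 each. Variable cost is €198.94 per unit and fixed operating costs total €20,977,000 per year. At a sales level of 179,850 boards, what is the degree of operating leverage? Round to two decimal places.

1.83

Total contribution margin = 179,850 × €257.45 = €46,302,382.50.
EBIT = €46,302,382.50 − €20,977,000 = €25,325,382.50.
Degree of operating leverage = €46,302,382.50 / €25,325,382.50 = 1.8283.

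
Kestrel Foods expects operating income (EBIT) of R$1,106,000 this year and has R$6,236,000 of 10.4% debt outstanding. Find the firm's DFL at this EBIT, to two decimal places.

2.42

Annual interest charges come to R$648,544.00.
Degree of financial leverage = EBIT / (EBIT − interest) = R$1,106,000 / R$457,456.00 = 2.4177.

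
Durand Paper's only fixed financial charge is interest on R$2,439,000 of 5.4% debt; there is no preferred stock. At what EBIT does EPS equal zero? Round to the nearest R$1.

Annual interest = 5.4% × R$2,439,000 = R$131,706.00.
Without preferred stock the financial break-even is simply EBIT = interest = R$131,706.00.

R$131,706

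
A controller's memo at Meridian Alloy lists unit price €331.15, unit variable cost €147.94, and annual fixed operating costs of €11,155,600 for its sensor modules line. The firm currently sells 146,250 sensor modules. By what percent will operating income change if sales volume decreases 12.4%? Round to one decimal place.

Contribution at this volume is 146,250 × €183.21 = €26,794,462.50.
EBIT = €26,794,462.50 − €11,155,600 = €15,638,862.50.
Degree of operating leverage = €26,794,462.50 / €15,638,862.50 = 1.7133.
So EBIT moves 1.7133 × (-12.4%) = -21.2%.

-21.2%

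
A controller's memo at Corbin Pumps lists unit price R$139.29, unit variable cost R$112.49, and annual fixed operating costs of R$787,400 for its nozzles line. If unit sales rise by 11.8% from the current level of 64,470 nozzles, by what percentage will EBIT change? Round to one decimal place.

At 64,470 units, contribution = 64,470 × R$26.80 = R$1,727,796.00.
Subtracting fixed costs: EBIT = R$1,727,796.00 − R$787,400 = R$940,396.00.
So DOL = total CM / EBIT = R$1,727,796.00 / R$940,396.00 = 1.8373.
Operating income changes by 1.8373 × +11.8% = +21.7%.

+21.7%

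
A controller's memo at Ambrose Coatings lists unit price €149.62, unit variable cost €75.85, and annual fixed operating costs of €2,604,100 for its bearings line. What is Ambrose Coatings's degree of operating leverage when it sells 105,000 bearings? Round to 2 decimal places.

1.51

At 105,000 units, contribution = 105,000 × €73.77 = €7,745,850.00.
Subtracting fixed costs: EBIT = €7,745,850.00 − €2,604,100 = €5,141,750.00.
Degree of operating leverage = €7,745,850.00 / €5,141,750.00 = 1.5065.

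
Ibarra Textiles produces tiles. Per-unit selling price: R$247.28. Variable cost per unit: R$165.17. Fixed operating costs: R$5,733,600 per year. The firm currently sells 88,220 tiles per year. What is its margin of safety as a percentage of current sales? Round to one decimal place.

Each unit contributes R$247.28 − R$165.17 = R$82.11. Break-even units = R$5,733,600 ÷ R$82.11 = 69,828.28; break-even revenue = 69,828.28 × R$247.28 = R$17,267,136.87.
Actual sales revenue = 88,220 × R$247.28 = R$21,815,041.60.
Margin of safety = (R$21,815,041.60 − R$17,267,136.87) ÷ R$21,815,041.60 = 20.8%.

20.8%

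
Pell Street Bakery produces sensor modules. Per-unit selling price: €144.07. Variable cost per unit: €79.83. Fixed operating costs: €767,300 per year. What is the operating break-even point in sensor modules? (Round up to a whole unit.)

11,945 sensor modules

Unit CM = price − variable cost = €144.07 − €79.83 = €64.24.
Units to break even: €767,300 ÷ €64.24 = 11,944.27, rounded up to 11,945.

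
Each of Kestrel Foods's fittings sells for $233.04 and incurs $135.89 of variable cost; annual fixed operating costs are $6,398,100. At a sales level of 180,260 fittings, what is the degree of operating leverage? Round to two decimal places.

1.58

Contribution at this volume is 180,260 × $97.15 = $17,512,259.00.
Subtracting fixed costs: EBIT = $17,512,259.00 − $6,398,100 = $11,114,159.00.
Degree of operating leverage = $17,512,259.00 / $11,114,159.00 = 1.5757.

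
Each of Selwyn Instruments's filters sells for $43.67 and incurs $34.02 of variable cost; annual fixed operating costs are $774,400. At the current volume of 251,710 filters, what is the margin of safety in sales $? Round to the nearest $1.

$7,487,715

Each unit contributes $43.67 − $34.02 = $9.65. Break-even units = $774,400 ÷ $9.65 = 80,248.70; break-even revenue = 80,248.70 × $43.67 = $3,504,460.93.
Current sales = 251,710 × $43.67 = $10,992,175.70.
Margin of safety = $10,992,175.70 − $3,504,460.93 = $7,487,715.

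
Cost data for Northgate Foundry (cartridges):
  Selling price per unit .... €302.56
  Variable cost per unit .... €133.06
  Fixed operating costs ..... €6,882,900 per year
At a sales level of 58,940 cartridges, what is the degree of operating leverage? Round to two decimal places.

3.21

Contribution at this volume is 58,940 × €169.50 = €9,990,330.00.
EBIT = €9,990,330.00 − €6,882,900 = €3,107,430.00.
So DOL = total CM / EBIT = €9,990,330.00 / €3,107,430.00 = 3.2150.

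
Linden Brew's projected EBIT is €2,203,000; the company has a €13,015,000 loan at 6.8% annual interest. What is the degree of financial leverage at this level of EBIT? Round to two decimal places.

Interest = €885,020.00.
Degree of financial leverage = EBIT / (EBIT − interest) = €2,203,000 / €1,317,980.00 = 1.6715.

1.67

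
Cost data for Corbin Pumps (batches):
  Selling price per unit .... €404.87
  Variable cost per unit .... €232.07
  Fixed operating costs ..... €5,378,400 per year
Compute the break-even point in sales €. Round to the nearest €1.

Contribution margin per unit = €404.87 − €232.07 = €172.80, a CM ratio of €172.80 ÷ €404.87 = 0.4268.
Break-even revenue = fixed costs × price ÷ CM = €5,378,400 × €404.87 ÷ €172.80 = €12,601,579.

€12,601,579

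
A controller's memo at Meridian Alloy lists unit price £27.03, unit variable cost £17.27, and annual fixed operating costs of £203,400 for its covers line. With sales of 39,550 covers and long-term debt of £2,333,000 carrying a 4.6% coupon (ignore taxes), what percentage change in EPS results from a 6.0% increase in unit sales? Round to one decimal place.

+30.8%

Contribution at this volume is 39,550 × £9.76 = £386,008.00.
Operating income = contribution − fixed costs = £386,008.00 − £203,400 = £182,608.00.
After interest of £107,318.00, pre-tax earnings = £75,290.00.
Degree of combined leverage = contribution ÷ (EBIT − I) = £386,008.00 ÷ £75,290.00 = 5.1269.
%ΔEPS = DCL × %ΔSales = 5.1269 × +6.0% = +30.8%.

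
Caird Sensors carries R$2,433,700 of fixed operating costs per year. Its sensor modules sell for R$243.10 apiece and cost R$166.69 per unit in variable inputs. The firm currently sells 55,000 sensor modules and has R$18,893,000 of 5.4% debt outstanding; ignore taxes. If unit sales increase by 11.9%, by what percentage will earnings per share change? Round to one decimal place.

At 55,000 units, contribution = 55,000 × R$76.41 = R$4,202,550.00.
Operating income = contribution − fixed costs = R$4,202,550.00 − R$2,433,700 = R$1,768,850.00.
Interest = R$1,020,222.00, so EBIT − I = R$748,628.00.
Degree of combined leverage = contribution ÷ (EBIT − I) = R$4,202,550.00 ÷ R$748,628.00 = 5.6137.
EPS therefore changes by 5.6137 × (+11.9%) = +66.8%.

+66.8%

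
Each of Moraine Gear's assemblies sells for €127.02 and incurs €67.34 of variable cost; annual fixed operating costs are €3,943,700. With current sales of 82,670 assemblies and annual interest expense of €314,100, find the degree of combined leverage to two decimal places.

At 82,670 units, contribution = 82,670 × €59.68 = €4,933,745.60.
Subtracting fixed costs: EBIT = €4,933,745.60 − €3,943,700 = €990,045.60. Interest = €314,100.00.
DOL = €4,933,745.60 ÷ €990,045.60 = 4.9834; DFL = €990,045.60 ÷ €675,945.60 = 1.4647.
DCL = DOL × DFL = 4.9834 × 1.4647 = 7.2992.

7.30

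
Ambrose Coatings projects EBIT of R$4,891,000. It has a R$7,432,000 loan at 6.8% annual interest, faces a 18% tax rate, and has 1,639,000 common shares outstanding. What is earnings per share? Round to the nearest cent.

R$2.19

Pre-tax income = R$4,891,000 − R$505,376.00 = R$4,385,624.00.
After tax at 18%: net income = R$4,385,624.00 × 0.82 = R$3,596,211.68.
EPS = R$3,596,211.68 ÷ 1,639,000 = R$2.19.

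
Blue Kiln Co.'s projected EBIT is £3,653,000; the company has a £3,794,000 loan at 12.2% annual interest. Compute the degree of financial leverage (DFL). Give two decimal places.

1.15

Interest = £462,868.00.
Degree of financial leverage = EBIT / (EBIT − interest) = £3,653,000 / £3,190,132.00 = 1.1451.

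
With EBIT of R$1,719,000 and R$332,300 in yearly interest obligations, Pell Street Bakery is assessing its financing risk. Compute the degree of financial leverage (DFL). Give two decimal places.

Interest = R$332,300.00.
Degree of financial leverage = EBIT / (EBIT − interest) = R$1,719,000 / R$1,386,700.00 = 1.2396.

1.24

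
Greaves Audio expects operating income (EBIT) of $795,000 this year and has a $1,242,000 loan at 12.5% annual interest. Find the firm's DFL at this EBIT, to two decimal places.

Annual interest charges come to $155,250.00.
DFL = EBIT ÷ (EBIT − I) = $795,000 ÷ ($795,000 − $155,250.00) = $795,000 ÷ $639,750.00 = 1.2427.

1.24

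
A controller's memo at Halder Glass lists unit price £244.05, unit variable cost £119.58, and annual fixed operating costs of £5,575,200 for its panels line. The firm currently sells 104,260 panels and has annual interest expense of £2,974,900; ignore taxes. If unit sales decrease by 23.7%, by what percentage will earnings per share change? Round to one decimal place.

Total contribution margin = 104,260 × £124.47 = £12,977,242.20.
EBIT = £12,977,242.20 − £5,575,200 = £7,402,042.20.
Interest = £2,974,900.00, so EBIT − I = £4,427,142.20.
Degree of combined leverage = contribution ÷ (EBIT − I) = £12,977,242.20 ÷ £4,427,142.20 = 2.9313.
EPS therefore changes by 2.9313 × (-23.7%) = -69.5%.

-69.5%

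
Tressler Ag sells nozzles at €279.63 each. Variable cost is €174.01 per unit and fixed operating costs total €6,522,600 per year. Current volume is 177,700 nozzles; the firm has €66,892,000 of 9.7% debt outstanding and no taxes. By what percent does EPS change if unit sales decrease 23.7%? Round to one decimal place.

Contribution at this volume is 177,700 × €105.62 = €18,768,674.00.
Operating income = contribution − fixed costs = €18,768,674.00 − €6,522,600 = €12,246,074.00.
Interest = €6,488,524.00, so EBIT − I = €5,757,550.00.
DCL = total CM / (EBIT − I) = €18,768,674.00 / €5,757,550.00 = 3.2598.
EPS therefore changes by 3.2598 × (-23.7%) = -77.3%.

-77.3%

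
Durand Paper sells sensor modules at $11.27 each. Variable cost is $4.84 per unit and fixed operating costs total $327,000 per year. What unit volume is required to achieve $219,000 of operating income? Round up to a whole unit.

84,915 sensor modules

Each unit contributes $11.27 − $4.84 = $6.43.
Need Q such that Q × $6.43 − $327,000 = $219,000, i.e. Q = $546,000 / $6.43 = 84,914.46 → 84,915.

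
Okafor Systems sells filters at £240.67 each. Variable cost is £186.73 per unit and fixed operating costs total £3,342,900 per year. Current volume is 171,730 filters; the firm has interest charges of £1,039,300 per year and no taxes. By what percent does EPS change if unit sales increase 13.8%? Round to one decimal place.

Contribution at this volume is 171,730 × £53.94 = £9,263,116.20.
Operating income = contribution − fixed costs = £9,263,116.20 − £3,342,900 = £5,920,216.20.
After interest of £1,039,300.00, pre-tax earnings = £4,880,916.20.
DCL = total CM / (EBIT − I) = £9,263,116.20 / £4,880,916.20 = 1.8978.
EPS therefore changes by 1.8978 × (+13.8%) = +26.2%.

+26.2%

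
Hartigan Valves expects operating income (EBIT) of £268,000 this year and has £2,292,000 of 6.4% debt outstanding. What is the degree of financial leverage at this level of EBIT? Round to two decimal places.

2.21

Annual interest charges come to £146,688.00.
DFL = EBIT ÷ (EBIT − I) = £268,000 ÷ (£268,000 − £146,688.00) = £268,000 ÷ £121,312.00 = 2.2092.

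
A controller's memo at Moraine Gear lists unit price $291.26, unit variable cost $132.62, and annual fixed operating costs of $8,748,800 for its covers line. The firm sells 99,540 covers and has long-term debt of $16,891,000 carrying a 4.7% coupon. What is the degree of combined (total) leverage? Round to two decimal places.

2.53

Contribution at this volume is 99,540 × $158.64 = $15,791,025.60.
Subtracting fixed costs: EBIT = $15,791,025.60 − $8,748,800 = $7,042,225.60. Interest = $793,877.00.
DOL = $15,791,025.60 ÷ $7,042,225.60 = 2.2423; DFL = $7,042,225.60 ÷ $6,248,348.60 = 1.1271.
Combined leverage = 2.2423 × 1.1271 = 2.5273.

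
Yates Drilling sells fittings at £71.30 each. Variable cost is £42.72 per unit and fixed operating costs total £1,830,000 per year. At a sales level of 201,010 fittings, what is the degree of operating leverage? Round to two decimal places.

Contribution at this volume is 201,010 × £28.58 = £5,744,865.80.
EBIT = £5,744,865.80 − £1,830,000 = £3,914,865.80.
So DOL = total CM / EBIT = £5,744,865.80 / £3,914,865.80 = 1.4674.

1.47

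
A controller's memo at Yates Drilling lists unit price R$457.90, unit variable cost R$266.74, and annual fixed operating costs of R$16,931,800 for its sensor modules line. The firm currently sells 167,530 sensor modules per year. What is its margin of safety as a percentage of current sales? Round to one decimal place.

Contribution margin per unit = R$457.90 − R$266.74 = R$191.16. Break-even units = R$16,931,800 ÷ R$191.16 = 88,573.97; break-even revenue = 88,573.97 × R$457.90 = R$40,558,020.61.
Current sales = 167,530 × R$457.90 = R$76,711,987.00.
Margin of safety = (R$76,711,987.00 − R$40,558,020.61) ÷ R$76,711,987.00 = 47.1%.

47.1%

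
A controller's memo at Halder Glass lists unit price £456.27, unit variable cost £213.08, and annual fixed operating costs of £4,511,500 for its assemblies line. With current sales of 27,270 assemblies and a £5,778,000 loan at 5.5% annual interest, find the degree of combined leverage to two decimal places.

Total contribution margin = 27,270 × £243.19 = £6,631,791.30.
Operating income = contribution − fixed costs = £6,631,791.30 − £4,511,500 = £2,120,291.30. Interest = £317,790.00.
DOL = £6,631,791.30 ÷ £2,120,291.30 = 3.1278; DFL = £2,120,291.30 ÷ £1,802,501.30 = 1.1763.
DCL = DOL × DFL = 3.1278 × 1.1763 = 3.6792.

3.68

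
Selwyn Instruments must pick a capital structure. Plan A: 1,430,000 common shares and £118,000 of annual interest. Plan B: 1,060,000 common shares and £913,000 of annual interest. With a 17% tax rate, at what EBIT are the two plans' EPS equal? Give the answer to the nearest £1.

Set EPS_A = EPS_B: (EBIT − £118,000)(1 − 0.17) ÷ 1,430,000 = (EBIT − £913,000)(1 − 0.17) ÷ 1,060,000.
Cancelling (1 − t) and cross-multiplying: 1,060,000·(EBIT − 118,000) = 1,430,000·(EBIT − 913,000).
Solving, EBIT = (913,000·1,430,000 − 118,000·1,060,000) / (1,430,000 − 1,060,000) = 1,180,510,000,000 / 370,000 = 3,190,567.57.

£3,190,568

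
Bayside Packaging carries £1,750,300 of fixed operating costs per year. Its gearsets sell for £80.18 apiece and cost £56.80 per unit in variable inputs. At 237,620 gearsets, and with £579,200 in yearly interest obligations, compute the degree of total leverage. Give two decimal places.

Total contribution margin = 237,620 × £23.38 = £5,555,555.60.
EBIT = £5,555,555.60 − £1,750,300 = £3,805,255.60. Interest = £579,200.00.
DOL = £5,555,555.60 ÷ £3,805,255.60 = 1.4600; DFL = £3,805,255.60 ÷ £3,226,055.60 = 1.1795.
Combined leverage = 1.4600 × 1.1795 = 1.7221.

1.72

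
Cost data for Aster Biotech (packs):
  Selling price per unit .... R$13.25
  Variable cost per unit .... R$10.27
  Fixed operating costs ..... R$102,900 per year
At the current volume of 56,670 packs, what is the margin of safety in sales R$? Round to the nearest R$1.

R$293,352

Unit CM = price − variable cost = R$13.25 − R$10.27 = R$2.98. Break-even units = R$102,900 ÷ R$2.98 = 34,530.20; break-even revenue = 34,530.20 × R$13.25 = R$457,525.17.
Actual sales revenue = 56,670 × R$13.25 = R$750,877.50.
Margin of safety = R$750,877.50 − R$457,525.17 = R$293,352.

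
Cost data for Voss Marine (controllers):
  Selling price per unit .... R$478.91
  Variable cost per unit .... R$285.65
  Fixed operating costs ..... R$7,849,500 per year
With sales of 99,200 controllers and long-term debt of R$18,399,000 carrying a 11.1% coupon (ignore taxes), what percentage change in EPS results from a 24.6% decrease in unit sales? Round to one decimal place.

-50.8%

At 99,200 units, contribution = 99,200 × R$193.26 = R$19,171,392.00.
EBIT = R$19,171,392.00 − R$7,849,500 = R$11,321,892.00.
After interest of R$2,042,289.00, pre-tax earnings = R$9,279,603.00.
DCL = total CM / (EBIT − I) = R$19,171,392.00 / R$9,279,603.00 = 2.0660.
%ΔEPS = DCL × %ΔSales = 2.0660 × -24.6% = -50.8%.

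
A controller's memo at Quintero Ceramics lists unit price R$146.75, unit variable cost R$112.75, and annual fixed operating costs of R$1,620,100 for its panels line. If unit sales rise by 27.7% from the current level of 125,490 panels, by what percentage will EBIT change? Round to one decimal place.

Contribution at this volume is 125,490 × R$34.00 = R$4,266,660.00.
EBIT = R$4,266,660.00 − R$1,620,100 = R$2,646,560.00.
So DOL = total CM / EBIT = R$4,266,660.00 / R$2,646,560.00 = 1.6122.
So EBIT moves 1.6122 × (+27.7%) = +44.7%.

+44.7%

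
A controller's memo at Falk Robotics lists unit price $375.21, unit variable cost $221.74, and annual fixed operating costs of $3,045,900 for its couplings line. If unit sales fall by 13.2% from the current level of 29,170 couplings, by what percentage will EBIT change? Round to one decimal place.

Total contribution margin = 29,170 × $153.47 = $4,476,719.90.
EBIT = $4,476,719.90 − $3,045,900 = $1,430,819.90.
DOL = contribution ÷ EBIT = $4,476,719.90 ÷ $1,430,819.90 = 3.1288.
%ΔEBIT = DOL × %ΔSales = 3.1288 × -13.2% = -41.3%.

-41.3%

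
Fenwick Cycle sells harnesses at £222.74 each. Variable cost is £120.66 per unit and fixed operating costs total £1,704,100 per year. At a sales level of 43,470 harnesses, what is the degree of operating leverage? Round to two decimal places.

1.62

Contribution at this volume is 43,470 × £102.08 = £4,437,417.60.
Subtracting fixed costs: EBIT = £4,437,417.60 − £1,704,100 = £2,733,317.60.
So DOL = total CM / EBIT = £4,437,417.60 / £2,733,317.60 = 1.6235.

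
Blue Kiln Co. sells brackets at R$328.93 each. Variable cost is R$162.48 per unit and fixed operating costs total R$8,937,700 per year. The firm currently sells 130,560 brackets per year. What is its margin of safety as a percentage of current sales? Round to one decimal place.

58.9%

Unit CM = price − variable cost = R$328.93 − R$162.48 = R$166.45. Break-even units = R$8,937,700 ÷ R$166.45 = 53,696.00; break-even revenue = 53,696.00 × R$328.93 = R$17,662,226.86.
Current sales = 130,560 × R$328.93 = R$42,945,100.80.
Margin of safety = (R$42,945,100.80 − R$17,662,226.86) ÷ R$42,945,100.80 = 58.9%.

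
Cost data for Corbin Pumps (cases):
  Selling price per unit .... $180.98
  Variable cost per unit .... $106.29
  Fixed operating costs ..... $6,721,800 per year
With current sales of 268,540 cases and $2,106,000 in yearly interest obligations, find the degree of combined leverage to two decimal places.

Contribution at this volume is 268,540 × $74.69 = $20,057,252.60.
Operating income = contribution − fixed costs = $20,057,252.60 − $6,721,800 = $13,335,452.60. Interest = $2,106,000.00.
DOL = $20,057,252.60 ÷ $13,335,452.60 = 1.5041; DFL = $13,335,452.60 ÷ $11,229,452.60 = 1.1875.
Combined leverage = 1.5041 × 1.1875 = 1.7861.

1.79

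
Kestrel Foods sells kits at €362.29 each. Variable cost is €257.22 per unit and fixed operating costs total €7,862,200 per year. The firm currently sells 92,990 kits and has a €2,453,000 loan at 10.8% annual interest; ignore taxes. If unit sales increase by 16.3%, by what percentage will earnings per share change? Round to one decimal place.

Total contribution margin = 92,990 × €105.07 = €9,770,459.30.
Subtracting fixed costs: EBIT = €9,770,459.30 − €7,862,200 = €1,908,259.30.
Interest = €264,924.00, so EBIT − I = €1,643,335.30.
Degree of combined leverage = contribution ÷ (EBIT − I) = €9,770,459.30 ÷ €1,643,335.30 = 5.9455.
%ΔEPS = DCL × %ΔSales = 5.9455 × +16.3% = +96.9%.

+96.9%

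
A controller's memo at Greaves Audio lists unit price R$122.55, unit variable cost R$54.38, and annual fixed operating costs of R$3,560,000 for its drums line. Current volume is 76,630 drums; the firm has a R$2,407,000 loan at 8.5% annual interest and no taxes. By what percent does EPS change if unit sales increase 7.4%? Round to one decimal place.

+26.5%

Contribution at this volume is 76,630 × R$68.17 = R$5,223,867.10.
EBIT = R$5,223,867.10 − R$3,560,000 = R$1,663,867.10.
After interest of R$204,595.00, pre-tax earnings = R$1,459,272.10.
Degree of combined leverage = contribution ÷ (EBIT − I) = R$5,223,867.10 ÷ R$1,459,272.10 = 3.5798.
%ΔEPS = DCL × %ΔSales = 3.5798 × +7.4% = +26.5%.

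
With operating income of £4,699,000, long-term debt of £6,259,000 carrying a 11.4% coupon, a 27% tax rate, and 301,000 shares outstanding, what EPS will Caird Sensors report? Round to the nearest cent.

Interest = £713,526.00, so EBT = £4,699,000 − £713,526.00 = £3,985,474.00.
Net income = £3,985,474.00 × (1 − 0.27) = £2,909,396.02.
EPS = £2,909,396.02 ÷ 301,000 = £9.67.

£9.67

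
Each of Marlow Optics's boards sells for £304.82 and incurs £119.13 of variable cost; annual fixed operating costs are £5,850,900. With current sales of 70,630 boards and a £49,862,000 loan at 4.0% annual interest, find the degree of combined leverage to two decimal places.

2.49

Total contribution margin = 70,630 × £185.69 = £13,115,284.70.
EBIT = £13,115,284.70 − £5,850,900 = £7,264,384.70. Interest = £1,994,480.00.
DOL = £13,115,284.70 ÷ £7,264,384.70 = 1.8054; DFL = £7,264,384.70 ÷ £5,269,904.70 = 1.3785.
DCL = DOL × DFL = 1.8054 × 1.3785 = 2.4887.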